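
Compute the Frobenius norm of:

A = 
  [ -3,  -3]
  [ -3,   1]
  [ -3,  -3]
||A||_F = 6.782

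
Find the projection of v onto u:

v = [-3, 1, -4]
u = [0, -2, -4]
proj_u(v) = [0, -7/5, -14/5]

v·u = (-3)(0) + (1)(-2) + (-4)(-4) = 14
u·u = (0)² + (-2)² + (-4)² = 20
proj_u(v) = (v·u / u·u) × u = (14/20) × u = (7/10) × u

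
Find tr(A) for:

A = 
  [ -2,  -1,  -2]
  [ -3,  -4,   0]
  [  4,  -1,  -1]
-7

tr(A) = -2 + -4 + -1 = -7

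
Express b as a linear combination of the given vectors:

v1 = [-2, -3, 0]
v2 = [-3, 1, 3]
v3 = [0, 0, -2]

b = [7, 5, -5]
c1 = -2, c2 = -1, c3 = 1

b = -2·v1 + -1·v2 + 1·v3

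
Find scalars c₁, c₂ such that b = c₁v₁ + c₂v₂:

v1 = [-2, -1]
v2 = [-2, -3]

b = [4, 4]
c1 = -1, c2 = -1

b = -1·v1 + -1·v2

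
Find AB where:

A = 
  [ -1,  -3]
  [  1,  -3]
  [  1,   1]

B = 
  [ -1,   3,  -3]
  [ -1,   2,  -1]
AB = 
  [  4,  -9,   6]
  [  2,  -3,   0]
  [ -2,   5,  -4]

A is 3×2 and B is 2×3, so AB is 3×3. Each entry is (row of A)·(column of B):
AB[1,1] = (-1)(-1) + (-3)(-1) = 4
AB[1,2] = (-1)(3) + (-3)(2) = -9
AB[1,3] = (-1)(-3) + (-3)(-1) = 6
AB[2,1] = (1)(-1) + (-3)(-1) = 2
AB[2,2] = (1)(3) + (-3)(2) = -3
AB[2,3] = (1)(-3) + (-3)(-1) = 0
AB[3,1] = (1)(-1) + (1)(-1) = -2
AB[3,2] = (1)(3) + (1)(2) = 5
AB[3,3] = (1)(-3) + (1)(-1) = -4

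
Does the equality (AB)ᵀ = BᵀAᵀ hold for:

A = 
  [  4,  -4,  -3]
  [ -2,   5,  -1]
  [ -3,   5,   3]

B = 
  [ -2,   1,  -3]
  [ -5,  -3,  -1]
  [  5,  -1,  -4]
Yes

(AB)ᵀ = 
  [ -3, -26,  -4]
  [ 19, -16, -21]
  [  4,   5,  -8]

BᵀAᵀ = 
  [ -3, -26,  -4]
  [ 19, -16, -21]
  [  4,   5,  -8]

Both sides are equal — this is the standard identity (AB)ᵀ = BᵀAᵀ, which holds for all A, B.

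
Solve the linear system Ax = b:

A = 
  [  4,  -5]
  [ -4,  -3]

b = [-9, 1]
x = [-1, 1]

Row reduce the augmented matrix [A|b]:
R2 → R2 + (1)·R1
REF = 
  [  4,  -5,  -9]
  [  0,  -8,  -8]

Back-substitution:
x₂ = (-8) / (-8) = 1
x₁ = (-9 - (-5)(1)) / 4 = -1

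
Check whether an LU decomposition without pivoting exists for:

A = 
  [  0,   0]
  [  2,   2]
No.
A[1,1] = 0 but A[2,1] = 2 ≠ 0. Any LU with L unit lower triangular has (LU)[1,1] = U[1,1] and (LU)[2,1] = L[2,1]·U[1,1]; matching A forces U[1,1] = 0, which then forces (LU)[2,1] = 0 ≠ 2. A row swap (pivoting) is required.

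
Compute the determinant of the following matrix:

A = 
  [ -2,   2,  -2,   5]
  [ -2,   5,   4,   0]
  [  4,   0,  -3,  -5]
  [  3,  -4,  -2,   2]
Cofactor expansion along row 1: det(A) = a₁₁M₁₁ - a₁₂M₁₂ + a₁₃M₁₃ - a₁₄M₁₄

M₁₁ = det[[5, 4, 0]; [0, -3, -5]; [-4, -2, 2]]
  = (5)·((-3)(2) - (-5)(-2)) - (4)·((0)(2) - (-5)(-4)) + (0)·((0)(-2) - (-3)(-4))
  = (5)(-16) - (4)(-20) + (0)(-12)
  = 0
M₁₂ = det[[-2, 4, 0]; [4, -3, -5]; [3, -2, 2]]
  = (-2)·((-3)(2) - (-5)(-2)) - (4)·((4)(2) - (-5)(3)) + (0)·((4)(-2) - (-3)(3))
  = (-2)(-16) - (4)(23) + (0)(1)
  = -60
M₁₃ = det[[-2, 5, 0]; [4, 0, -5]; [3, -4, 2]]
  = (-2)·((0)(2) - (-5)(-4)) - (5)·((4)(2) - (-5)(3)) + (0)·((4)(-4) - (0)(3))
  = (-2)(-20) - (5)(23) + (0)(-16)
  = -75
M₁₄ = det[[-2, 5, 4]; [4, 0, -3]; [3, -4, -2]]
  = (-2)·((0)(-2) - (-3)(-4)) - (5)·((4)(-2) - (-3)(3)) + (4)·((4)(-4) - (0)(3))
  = (-2)(-12) - (5)(1) + (4)(-16)
  = -45

det(A) = (-2)(0) - (2)(-60) + (-2)(-75) - (5)(-45) = 495

det(A) = 495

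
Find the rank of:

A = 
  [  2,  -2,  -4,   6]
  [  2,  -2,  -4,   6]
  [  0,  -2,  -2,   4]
Row reduce:
R2 → R2 - (1)·R1
Swap R2 ↔ R3
REF = 
  [  2,  -2,  -4,   6]
  [  0,  -2,  -2,   4]
  [  0,   0,   0,   0]
Pivot columns: 1, 2 → 2 pivots.

rank(A) = 2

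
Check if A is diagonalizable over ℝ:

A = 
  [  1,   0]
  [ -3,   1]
No

tr(A) = 2, det(A) = 1
Characteristic polynomial: λ² - tr(A)λ + det(A) = λ² - 2λ + 1
λ² - 2λ + 1 = (λ - 1)²
Eigenvalues: 1, 1
λ=1: alg. mult. = 2, geom. mult. = 2 - rank(A - (1)I) = 2 - 1 = 1
Sum of geometric multiplicities = 1 < n = 2, so there aren't enough independent eigenvectors.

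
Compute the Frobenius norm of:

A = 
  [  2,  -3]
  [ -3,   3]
||A||_F = 5.568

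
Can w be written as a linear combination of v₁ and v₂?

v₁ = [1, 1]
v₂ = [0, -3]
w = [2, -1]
Yes

Form the augmented matrix and row-reduce:
[v₁|v₂|w] = 
  [  1,   0,   2]
  [  1,  -3,  -1]
R2 → R2 - (1)·R1
REF = 
  [  1,   0,   2]
  [  0,  -3,  -3]

No row of the form [0 0 | nonzero], so the system is consistent. Back-substitution gives c₁ = 2, c₂ = 1: w = (2)·v₁ + (1)·v₂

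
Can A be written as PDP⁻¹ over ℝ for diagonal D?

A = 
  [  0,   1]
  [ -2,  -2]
No

tr(A) = -2, det(A) = 2
Characteristic polynomial: λ² - tr(A)λ + det(A) = λ² + 2λ + 2
λ² + 2λ + 2 = 0  ⇒  λ = (-2 ± √((2)² - 4·(2)))/2 = (-2 ± √(-4))/2
  = -1 + i,  -1 - i
Eigenvalues: -1 + i, -1 - i  (≈ -1 + 1i, -1 - 1i)
Has complex eigenvalues (not diagonalizable over ℝ).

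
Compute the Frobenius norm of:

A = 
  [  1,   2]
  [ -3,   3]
||A||_F = 4.796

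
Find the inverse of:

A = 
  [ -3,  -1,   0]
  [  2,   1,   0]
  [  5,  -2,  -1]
det(A) = (-3)·((1)(-1) - (0)(-2)) - (-1)·((2)(-1) - (0)(5)) + (0)·((2)(-2) - (1)(5))
  = (-3)(-1) - (-1)(-2) + (0)(-9)
  = 1
det(A) = 1 ≠ 0, so A is invertible.

Cofactors Cᵢⱼ = (-1)ⁱ⁺ʲ·Mᵢⱼ:
C = 
  [ -1,   2,  -9]
  [ -1,   3, -11]
  [  0,   0,  -1]

adj(A) = Cᵀ:
adj(A) = 
  [ -1,  -1,   0]
  [  2,   3,   0]
  [ -9, -11,  -1]

A⁻¹ = (1) · adj(A):
A⁻¹ = 
  [ -1,  -1,   0]
  [  2,   3,   0]
  [ -9, -11,  -1]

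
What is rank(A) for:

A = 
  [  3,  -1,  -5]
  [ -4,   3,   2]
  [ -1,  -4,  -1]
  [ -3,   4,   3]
Row reduce:
R2 → R2 + (4/3)·R1
R3 → R3 + (1/3)·R1
R4 → R4 + (1)·R1
R3 → R3 + (13/5)·R2
R4 → R4 - (9/5)·R2
R4 → R4 + (16/37)·R3
REF = 
  [    3,    -1,    -5]
  [    0,   5/3, -14/3]
  [    0,     0, -74/5]
  [    0,     0,     0]
Pivot columns: 1, 2, 3 → 3 pivots.

rank(A) = 3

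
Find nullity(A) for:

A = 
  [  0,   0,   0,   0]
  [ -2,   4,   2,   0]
nullity(A) = 3

Row reduce:
Swap R1 ↔ R2
REF = 
  [ -2,   4,   2,   0]
  [  0,   0,   0,   0]
Pivot columns: 1 → 1 pivot.
rank(A) = 1, so nullity(A) = 4 - 1 = 3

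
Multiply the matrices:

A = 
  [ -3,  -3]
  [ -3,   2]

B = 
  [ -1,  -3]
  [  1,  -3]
AB = 
  [  0,  18]
  [  5,   3]

A is 2×2 and B is 2×2, so AB is 2×2. Each entry is (row of A)·(column of B):
AB[1,1] = (-3)(-1) + (-3)(1) = 0
AB[1,2] = (-3)(-3) + (-3)(-3) = 18
AB[2,1] = (-3)(-1) + (2)(1) = 5
AB[2,2] = (-3)(-3) + (2)(-3) = 3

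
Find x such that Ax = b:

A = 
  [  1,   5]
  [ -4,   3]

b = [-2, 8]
x = [-2, 0]

Row reduce the augmented matrix [A|b]:
R2 → R2 + (4)·R1
REF = 
  [  1,   5,  -2]
  [  0,  23,   0]

Back-substitution:
x₂ = 0 / 23 = 0
x₁ = (-2 - (5)(0)) / 1 = -2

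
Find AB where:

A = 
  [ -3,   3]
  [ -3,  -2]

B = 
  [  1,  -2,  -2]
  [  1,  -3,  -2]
AB = 
  [  0,  -3,   0]
  [ -5,  12,  10]

A is 2×2 and B is 2×3, so AB is 2×3. Each entry is (row of A)·(column of B):
AB[1,1] = (-3)(1) + (3)(1) = 0
AB[1,2] = (-3)(-2) + (3)(-3) = -3
AB[1,3] = (-3)(-2) + (3)(-2) = 0
AB[2,1] = (-3)(1) + (-2)(1) = -5
AB[2,2] = (-3)(-2) + (-2)(-3) = 12
AB[2,3] = (-3)(-2) + (-2)(-2) = 10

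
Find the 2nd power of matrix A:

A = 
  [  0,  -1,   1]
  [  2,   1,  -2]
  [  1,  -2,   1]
A² = A·A:
A²[1,1] = (0)(0) + (-1)(2) + (1)(1) = -1
A²[1,2] = (0)(-1) + (-1)(1) + (1)(-2) = -3
A²[1,3] = (0)(1) + (-1)(-2) + (1)(1) = 3
A²[2,1] = (2)(0) + (1)(2) + (-2)(1) = 0
A²[2,2] = (2)(-1) + (1)(1) + (-2)(-2) = 3
A²[2,3] = (2)(1) + (1)(-2) + (-2)(1) = -2
A²[3,1] = (1)(0) + (-2)(2) + (1)(1) = -3
A²[3,2] = (1)(-1) + (-2)(1) + (1)(-2) = -5
A²[3,3] = (1)(1) + (-2)(-2) + (1)(1) = 6
A² = 
  [ -1,  -3,   3]
  [  0,   3,  -2]
  [ -3,  -5,   6]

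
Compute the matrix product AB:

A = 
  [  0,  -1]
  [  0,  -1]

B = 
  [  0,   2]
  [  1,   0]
A is 2×2 and B is 2×2, so AB is 2×2. Each entry is (row of A)·(column of B):
AB[1,1] = (0)(0) + (-1)(1) = -1
AB[1,2] = (0)(2) + (-1)(0) = 0
AB[2,1] = (0)(0) + (-1)(1) = -1
AB[2,2] = (0)(2) + (-1)(0) = 0

AB = 
  [ -1,   0]
  [ -1,   0]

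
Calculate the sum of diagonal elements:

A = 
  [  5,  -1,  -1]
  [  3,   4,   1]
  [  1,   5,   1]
10

tr(A) = 5 + 4 + 1 = 10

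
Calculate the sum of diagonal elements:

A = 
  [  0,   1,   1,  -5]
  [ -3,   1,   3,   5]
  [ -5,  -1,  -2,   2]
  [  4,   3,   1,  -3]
-4

tr(A) = 0 + 1 + -2 + -3 = -4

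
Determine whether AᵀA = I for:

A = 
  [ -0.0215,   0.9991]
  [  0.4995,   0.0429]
No

AᵀA = 
  [  0.2500,  -0.0001]
  [ -0.0001,   1]
≠ I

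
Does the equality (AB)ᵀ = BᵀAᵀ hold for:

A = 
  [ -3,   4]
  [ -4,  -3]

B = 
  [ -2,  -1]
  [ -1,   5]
Yes

(AB)ᵀ = 
  [  2,  11]
  [ 23, -11]

BᵀAᵀ = 
  [  2,  11]
  [ 23, -11]

Both sides are equal — this is the standard identity (AB)ᵀ = BᵀAᵀ, which holds for all A, B.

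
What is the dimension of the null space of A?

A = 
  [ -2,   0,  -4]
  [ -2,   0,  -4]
nullity(A) = 2

Row reduce:
R2 → R2 - (1)·R1
REF = 
  [ -2,   0,  -4]
  [  0,   0,   0]
Pivot columns: 1 → 1 pivot.
rank(A) = 1, so nullity(A) = 3 - 1 = 2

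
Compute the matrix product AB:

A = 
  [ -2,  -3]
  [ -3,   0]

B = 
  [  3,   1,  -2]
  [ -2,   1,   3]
AB = 
  [  0,  -5,  -5]
  [ -9,  -3,   6]

A is 2×2 and B is 2×3, so AB is 2×3. Each entry is (row of A)·(column of B):
AB[1,1] = (-2)(3) + (-3)(-2) = 0
AB[1,2] = (-2)(1) + (-3)(1) = -5
AB[1,3] = (-2)(-2) + (-3)(3) = -5
AB[2,1] = (-3)(3) + (0)(-2) = -9
AB[2,2] = (-3)(1) + (0)(1) = -3
AB[2,3] = (-3)(-2) + (0)(3) = 6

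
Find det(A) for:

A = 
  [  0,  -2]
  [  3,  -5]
For a 2×2 matrix, det = ad - bc = (0)(-5) - (-2)(3) = 6

det(A) = 6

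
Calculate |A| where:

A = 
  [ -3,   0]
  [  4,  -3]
9

For a 2×2 matrix, det = ad - bc = (-3)(-3) - (0)(4) = 9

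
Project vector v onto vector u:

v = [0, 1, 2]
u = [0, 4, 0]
v·u = (0)(0) + (1)(4) + (2)(0) = 4
u·u = (0)² + (4)² + (0)² = 16
proj_u(v) = (v·u / u·u) × u = (4/16) × u = (1/4) × u

proj_u(v) = [0, 1, 0]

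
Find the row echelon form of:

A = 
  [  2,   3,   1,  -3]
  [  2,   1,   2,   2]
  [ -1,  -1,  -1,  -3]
Row operations:
R2 → R2 - (1)·R1
R3 → R3 + (1/2)·R1
R3 → R3 + (1/4)·R2

Resulting echelon form:
REF = 
  [    2,     3,     1,    -3]
  [    0,    -2,     1,     5]
  [    0,     0,  -1/4, -13/4]

Rank = 3 (number of non-zero pivot rows).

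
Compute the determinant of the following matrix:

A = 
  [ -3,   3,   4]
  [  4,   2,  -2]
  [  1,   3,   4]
Cofactor expansion along row 1:
det(A) = (-3)·((2)(4) - (-2)(3)) - (3)·((4)(4) - (-2)(1)) + (4)·((4)(3) - (2)(1))
  = (-3)(14) - (3)(18) + (4)(10)
  = -56

det(A) = -56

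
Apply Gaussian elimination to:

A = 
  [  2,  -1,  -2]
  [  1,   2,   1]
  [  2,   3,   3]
Row operations:
R2 → R2 - (1/2)·R1
R3 → R3 - (1)·R1
R3 → R3 - (8/5)·R2

Resulting echelon form:
REF = 
  [  2,  -1,  -2]
  [  0, 5/2,   2]
  [  0,   0, 9/5]

Rank = 3 (number of non-zero pivot rows).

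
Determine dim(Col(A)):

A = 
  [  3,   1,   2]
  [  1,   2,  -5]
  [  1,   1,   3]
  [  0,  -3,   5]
Row reduce:
R2 → R2 - (1/3)·R1
R3 → R3 - (1/3)·R1
R3 → R3 - (2/5)·R2
R4 → R4 + (9/5)·R2
R4 → R4 + (26/23)·R3
REF = 
  [    3,     1,     2]
  [    0,   5/3, -17/3]
  [    0,     0,  23/5]
  [    0,     0,     0]
Pivot columns: 1, 2, 3 → 3 pivots.
dim(Col(A)) = number of pivot columns = 3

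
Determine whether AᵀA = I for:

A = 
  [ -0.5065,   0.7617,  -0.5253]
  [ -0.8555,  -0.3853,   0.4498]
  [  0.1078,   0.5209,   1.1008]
No

AᵀA = 
  [  1,   0,  -0.0001]
  [  0,   1,   0]
  [ -0.0001,   0,   1.6900]
≠ I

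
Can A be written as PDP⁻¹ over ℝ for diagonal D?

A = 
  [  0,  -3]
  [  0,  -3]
Yes

tr(A) = -3, det(A) = 0
Characteristic polynomial: λ² - tr(A)λ + det(A) = λ² + 3λ
λ² + 3λ = λ(λ + 3)
Eigenvalues: 0, -3
λ=-3: alg. mult. = 1, geom. mult. = 2 - rank(A - (-3)I) = 2 - 1 = 1
λ=0: alg. mult. = 1, geom. mult. = 2 - rank(A - (0)I) = 2 - 1 = 1
Sum of geometric multiplicities equals n, so A has n independent eigenvectors.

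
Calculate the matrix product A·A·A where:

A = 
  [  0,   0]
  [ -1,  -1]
A^3 = 
  [  0,   0]
  [ -1,  -1]

A² = A·A:
A²[1,1] = (0)(0) + (0)(-1) = 0
A²[1,2] = (0)(0) + (0)(-1) = 0
A²[2,1] = (-1)(0) + (-1)(-1) = 1
A²[2,2] = (-1)(0) + (-1)(-1) = 1
A² = 
  [  0,   0]
  [  1,   1]

A^3 = A^2·A:
A^3[1,1] = (0)(0) + (0)(-1) = 0
A^3[1,2] = (0)(0) + (0)(-1) = 0
A^3[2,1] = (1)(0) + (1)(-1) = -1
A^3[2,2] = (1)(0) + (1)(-1) = -1
A^3 = 
  [  0,   0]
  [ -1,  -1]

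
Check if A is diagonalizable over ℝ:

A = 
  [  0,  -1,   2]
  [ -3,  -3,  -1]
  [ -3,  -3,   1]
No

Characteristic polynomial: det(λI - A) = λ³ + 2λ² - 3λ + 6
By the rational root theorem any rational root is an integer dividing 6; none of those is a root, so p(λ) has no rational roots and hence (being an irreducible cubic) no repeated roots.
Discriminant of the cubic: Δ = -1668
Δ < 0 ⇒ one real eigenvalue and a complex-conjugate pair: λ ≈ -3.401, 0.7004 + 1.129i, 0.7004 - 1.129i
Has complex eigenvalues (not diagonalizable over ℝ).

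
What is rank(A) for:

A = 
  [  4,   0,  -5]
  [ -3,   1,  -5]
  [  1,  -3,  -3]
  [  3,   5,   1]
rank(A) = 3

Row reduce:
R2 → R2 + (3/4)·R1
R3 → R3 - (1/4)·R1
R4 → R4 - (3/4)·R1
R3 → R3 + (3)·R2
R4 → R4 - (5)·R2
R4 → R4 + (97/56)·R3
REF = 
  [    4,     0,    -5]
  [    0,     1, -35/4]
  [    0,     0,   -28]
  [    0,     0,     0]
Pivot columns: 1, 2, 3 → 3 pivots.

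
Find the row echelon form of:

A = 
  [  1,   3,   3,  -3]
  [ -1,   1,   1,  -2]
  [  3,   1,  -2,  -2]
Row operations:
R2 → R2 + (1)·R1
R3 → R3 - (3)·R1
R3 → R3 + (2)·R2

Resulting echelon form:
REF = 
  [  1,   3,   3,  -3]
  [  0,   4,   4,  -5]
  [  0,   0,  -3,  -3]

Rank = 3 (number of non-zero pivot rows).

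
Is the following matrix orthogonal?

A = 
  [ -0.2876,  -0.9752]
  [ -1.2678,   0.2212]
No

AᵀA = 
  [  1.6900,   0]
  [  0,   0.9999]
≠ I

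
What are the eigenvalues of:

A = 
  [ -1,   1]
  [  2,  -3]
tr(A) = -4, det(A) = 1
Characteristic polynomial: λ² - tr(A)λ + det(A) = λ² + 4λ + 1
λ² + 4λ + 1 = 0  ⇒  λ = (-4 ± √((4)² - 4·(1)))/2 = (-4 ± √(12))/2
  = -2 + √3,  -2 - √3

λ = -2 + √3, -2 - √3  (≈ -0.2679, -3.732)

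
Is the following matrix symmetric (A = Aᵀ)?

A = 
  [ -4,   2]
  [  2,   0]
Yes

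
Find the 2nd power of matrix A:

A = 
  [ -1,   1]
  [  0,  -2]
A² = A·A:
A²[1,1] = (-1)(-1) + (1)(0) = 1
A²[1,2] = (-1)(1) + (1)(-2) = -3
A²[2,1] = (0)(-1) + (-2)(0) = 0
A²[2,2] = (0)(1) + (-2)(-2) = 4
A² = 
  [  1,  -3]
  [  0,   4]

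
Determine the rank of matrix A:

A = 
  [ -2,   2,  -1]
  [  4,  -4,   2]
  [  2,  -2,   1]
Row reduce:
R2 → R2 + (2)·R1
R3 → R3 + (1)·R1
REF = 
  [ -2,   2,  -1]
  [  0,   0,   0]
  [  0,   0,   0]
Pivot columns: 1 → 1 pivot.

rank(A) = 1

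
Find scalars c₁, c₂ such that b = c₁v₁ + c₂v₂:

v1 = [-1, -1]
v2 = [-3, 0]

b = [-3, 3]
c1 = -3, c2 = 2

b = -3·v1 + 2·v2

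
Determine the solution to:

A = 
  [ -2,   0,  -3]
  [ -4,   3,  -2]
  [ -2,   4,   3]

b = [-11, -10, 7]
x = [1, 0, 3]

Row reduce the augmented matrix [A|b]:
R2 → R2 - (2)·R1
R3 → R3 - (1)·R1
R3 → R3 - (4/3)·R2
REF = 
  [ -2,   0,  -3, -11]
  [  0,   3,   4,  12]
  [  0,   0, 2/3,   2]

Back-substitution:
x₃ = 2 / (2/3) = 3
x₂ = (12 - (4)(3)) / 3 = 0
x₁ = (-11 - (0)(0) - (-3)(3)) / (-2) = 1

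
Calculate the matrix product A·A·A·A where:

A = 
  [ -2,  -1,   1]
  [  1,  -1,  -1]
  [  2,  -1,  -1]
A^4 = 
  [ 29,  12, -12]
  [-51,  -9,  25]
  [-63, -14,  30]

A² = A·A:
A²[1,1] = (-2)(-2) + (-1)(1) + (1)(2) = 5
A²[1,2] = (-2)(-1) + (-1)(-1) + (1)(-1) = 2
A²[1,3] = (-2)(1) + (-1)(-1) + (1)(-1) = -2
A²[2,1] = (1)(-2) + (-1)(1) + (-1)(2) = -5
A²[2,2] = (1)(-1) + (-1)(-1) + (-1)(-1) = 1
A²[2,3] = (1)(1) + (-1)(-1) + (-1)(-1) = 3
A²[3,1] = (2)(-2) + (-1)(1) + (-1)(2) = -7
A²[3,2] = (2)(-1) + (-1)(-1) + (-1)(-1) = 0
A²[3,3] = (2)(1) + (-1)(-1) + (-1)(-1) = 4
A² = 
  [  5,   2,  -2]
  [ -5,   1,   3]
  [ -7,   0,   4]

A^3 = A^2·A:
A^3[1,1] = (5)(-2) + (2)(1) + (-2)(2) = -12
A^3[1,2] = (5)(-1) + (2)(-1) + (-2)(-1) = -5
A^3[1,3] = (5)(1) + (2)(-1) + (-2)(-1) = 5
A^3[2,1] = (-5)(-2) + (1)(1) + (3)(2) = 17
A^3[2,2] = (-5)(-1) + (1)(-1) + (3)(-1) = 1
A^3[2,3] = (-5)(1) + (1)(-1) + (3)(-1) = -9
A^3[3,1] = (-7)(-2) + (0)(1) + (4)(2) = 22
A^3[3,2] = (-7)(-1) + (0)(-1) + (4)(-1) = 3
A^3[3,3] = (-7)(1) + (0)(-1) + (4)(-1) = -11
A^3 = 
  [-12,  -5,   5]
  [ 17,   1,  -9]
  [ 22,   3, -11]

A^4 = A^3·A:
A^4[1,1] = (-12)(-2) + (-5)(1) + (5)(2) = 29
A^4[1,2] = (-12)(-1) + (-5)(-1) + (5)(-1) = 12
A^4[1,3] = (-12)(1) + (-5)(-1) + (5)(-1) = -12
A^4[2,1] = (17)(-2) + (1)(1) + (-9)(2) = -51
A^4[2,2] = (17)(-1) + (1)(-1) + (-9)(-1) = -9
A^4[2,3] = (17)(1) + (1)(-1) + (-9)(-1) = 25
A^4[3,1] = (22)(-2) + (3)(1) + (-11)(2) = -63
A^4[3,2] = (22)(-1) + (3)(-1) + (-11)(-1) = -14
A^4[3,3] = (22)(1) + (3)(-1) + (-11)(-1) = 30
A^4 = 
  [ 29,  12, -12]
  [-51,  -9,  25]
  [-63, -14,  30]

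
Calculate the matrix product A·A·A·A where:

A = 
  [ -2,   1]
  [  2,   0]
A² = A·A:
A²[1,1] = (-2)(-2) + (1)(2) = 6
A²[1,2] = (-2)(1) + (1)(0) = -2
A²[2,1] = (2)(-2) + (0)(2) = -4
A²[2,2] = (2)(1) + (0)(0) = 2
A² = 
  [  6,  -2]
  [ -4,   2]

A^3 = A^2·A:
A^3[1,1] = (6)(-2) + (-2)(2) = -16
A^3[1,2] = (6)(1) + (-2)(0) = 6
A^3[2,1] = (-4)(-2) + (2)(2) = 12
A^3[2,2] = (-4)(1) + (2)(0) = -4
A^3 = 
  [-16,   6]
  [ 12,  -4]

A^4 = A^3·A:
A^4[1,1] = (-16)(-2) + (6)(2) = 44
A^4[1,2] = (-16)(1) + (6)(0) = -16
A^4[2,1] = (12)(-2) + (-4)(2) = -32
A^4[2,2] = (12)(1) + (-4)(0) = 12
A^4 = 
  [ 44, -16]
  [-32,  12]

Therefore
A^4 = 
  [ 44, -16]
  [-32,  12]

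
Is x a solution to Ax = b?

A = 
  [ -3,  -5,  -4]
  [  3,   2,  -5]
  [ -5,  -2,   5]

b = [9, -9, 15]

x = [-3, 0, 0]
Yes

Ax = [9, -9, 15] = b ✓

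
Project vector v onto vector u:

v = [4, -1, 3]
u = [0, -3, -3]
proj_u(v) = [0, 1, 1]

v·u = (4)(0) + (-1)(-3) + (3)(-3) = -6
u·u = (0)² + (-3)² + (-3)² = 18
proj_u(v) = (v·u / u·u) × u = (-6/18) × u = (-1/3) × u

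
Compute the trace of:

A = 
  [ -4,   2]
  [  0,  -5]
-9

tr(A) = -4 + -5 = -9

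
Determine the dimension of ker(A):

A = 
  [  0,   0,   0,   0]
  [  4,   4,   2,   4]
nullity(A) = 3

Row reduce:
Swap R1 ↔ R2
REF = 
  [  4,   4,   2,   4]
  [  0,   0,   0,   0]
Pivot columns: 1 → 1 pivot.
rank(A) = 1, so nullity(A) = 4 - 1 = 3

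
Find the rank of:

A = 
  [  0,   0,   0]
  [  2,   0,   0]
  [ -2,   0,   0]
Row reduce:
Swap R1 ↔ R2
R3 → R3 + (1)·R1
REF = 
  [  2,   0,   0]
  [  0,   0,   0]
  [  0,   0,   0]
Pivot columns: 1 → 1 pivot.

rank(A) = 1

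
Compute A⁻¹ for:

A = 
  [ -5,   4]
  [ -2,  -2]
det(A) = (-5)(-2) - (4)(-2) = 18
For a 2×2 matrix, A⁻¹ = (1/det(A)) · [[d, -b], [-c, a]]
    = (1/18) · [[-2, -4], [2, -5]]

A⁻¹ = 
  [ -1/9,  -2/9]
  [  1/9, -5/18]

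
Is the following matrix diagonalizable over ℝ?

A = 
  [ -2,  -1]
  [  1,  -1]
No

tr(A) = -3, det(A) = 3
Characteristic polynomial: λ² - tr(A)λ + det(A) = λ² + 3λ + 3
λ² + 3λ + 3 = 0  ⇒  λ = (-3 ± √((3)² - 4·(3)))/2 = (-3 ± √(-3))/2
  = (-3 + i√3)/2,  (-3 - i√3)/2
Eigenvalues: (-3 + i√3)/2, (-3 - i√3)/2  (≈ -1.5 + 0.866i, -1.5 - 0.866i)
Has complex eigenvalues (not diagonalizable over ℝ).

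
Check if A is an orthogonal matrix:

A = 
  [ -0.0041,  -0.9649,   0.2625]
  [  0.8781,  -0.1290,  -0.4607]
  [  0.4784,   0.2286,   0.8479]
Yes

AᵀA = 
  [  0.9999,   0,   0]
  [  0,   0.9999,   0]
  [  0,   0,   1.0001]
≈ I (equal to I up to the 4-dp rounding of the entries)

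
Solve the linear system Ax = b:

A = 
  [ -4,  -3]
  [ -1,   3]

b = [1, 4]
Row reduce the augmented matrix [A|b]:
R2 → R2 - (1/4)·R1
REF = 
  [  -4,   -3,    1]
  [   0, 15/4, 15/4]

Back-substitution:
x₂ = (15/4) / (15/4) = 1
x₁ = (1 - (-3)(1)) / (-4) = -1

x = [-1, 1]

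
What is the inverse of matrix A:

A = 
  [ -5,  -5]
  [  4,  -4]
det(A) = (-5)(-4) - (-5)(4) = 40
For a 2×2 matrix, A⁻¹ = (1/det(A)) · [[d, -b], [-c, a]]
    = (1/40) · [[-4, 5], [-4, -5]]

A⁻¹ = 
  [-1/10,   1/8]
  [-1/10,  -1/8]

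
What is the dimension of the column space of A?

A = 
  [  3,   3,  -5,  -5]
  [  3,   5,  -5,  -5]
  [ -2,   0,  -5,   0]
dim(Col(A)) = 3

Row reduce:
R2 → R2 - (1)·R1
R3 → R3 + (2/3)·R1
R3 → R3 - (1)·R2
REF = 
  [    3,     3,    -5,    -5]
  [    0,     2,     0,     0]
  [    0,     0, -25/3, -10/3]
Pivot columns: 1, 2, 3 → 3 pivots.
dim(Col(A)) = number of pivot columns = 3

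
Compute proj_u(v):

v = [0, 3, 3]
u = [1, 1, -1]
v·u = (0)(1) + (3)(1) + (3)(-1) = 0
u·u = (1)² + (1)² + (-1)² = 3
proj_u(v) = (v·u / u·u) × u = (0/3) × u = (0) × u

proj_u(v) = [0, 0, 0]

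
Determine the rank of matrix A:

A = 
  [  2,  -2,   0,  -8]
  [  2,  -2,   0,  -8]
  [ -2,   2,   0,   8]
rank(A) = 1

Row reduce:
R2 → R2 - (1)·R1
R3 → R3 + (1)·R1
REF = 
  [  2,  -2,   0,  -8]
  [  0,   0,   0,   0]
  [  0,   0,   0,   0]
Pivot columns: 1 → 1 pivot.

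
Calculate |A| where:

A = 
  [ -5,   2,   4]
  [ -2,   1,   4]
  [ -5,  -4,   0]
Cofactor expansion along row 1:
det(A) = (-5)·((1)(0) - (4)(-4)) - (2)·((-2)(0) - (4)(-5)) + (4)·((-2)(-4) - (1)(-5))
  = (-5)(16) - (2)(20) + (4)(13)
  = -68

det(A) = -68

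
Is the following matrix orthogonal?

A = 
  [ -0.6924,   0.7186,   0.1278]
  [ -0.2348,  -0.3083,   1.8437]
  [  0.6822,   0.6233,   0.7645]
No

AᵀA = 
  [  0.9999,   0,   0.0002]
  [  0,   0.9999,  -0.0001]
  [  0.0002,  -0.0001,   4]
≠ I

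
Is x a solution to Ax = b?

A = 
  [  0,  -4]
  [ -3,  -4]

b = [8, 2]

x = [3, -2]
No

Ax = [8, -1] ≠ b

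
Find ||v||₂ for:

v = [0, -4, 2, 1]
4.583

||v||₂ = √((0)² + (-4)² + (2)² + (1)²) = √21 = 4.583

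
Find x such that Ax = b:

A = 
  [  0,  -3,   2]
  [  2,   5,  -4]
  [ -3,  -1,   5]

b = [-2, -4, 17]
x = [-3, 2, 2]

Row reduce the augmented matrix [A|b]:
Swap R1 ↔ R2
R3 → R3 + (3/2)·R1
R3 → R3 + (13/6)·R2
REF = 
  [   2,    5,   -4,   -4]
  [   0,   -3,    2,   -2]
  [   0,    0, 10/3, 20/3]

Back-substitution:
x₃ = (20/3) / (10/3) = 2
x₂ = (-2 - (2)(2)) / (-3) = 2
x₁ = (-4 - (5)(2) - (-4)(2)) / 2 = -3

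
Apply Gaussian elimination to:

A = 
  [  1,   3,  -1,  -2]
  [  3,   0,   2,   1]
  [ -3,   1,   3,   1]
Row operations:
R2 → R2 - (3)·R1
R3 → R3 + (3)·R1
R3 → R3 + (10/9)·R2

Resulting echelon form:
REF = 
  [   1,    3,   -1,   -2]
  [   0,   -9,    5,    7]
  [   0,    0, 50/9, 25/9]

Rank = 3 (number of non-zero pivot rows).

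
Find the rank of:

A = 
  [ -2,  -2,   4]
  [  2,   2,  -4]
rank(A) = 1

Row reduce:
R2 → R2 + (1)·R1
REF = 
  [ -2,  -2,   4]
  [  0,   0,   0]
Pivot columns: 1 → 1 pivot.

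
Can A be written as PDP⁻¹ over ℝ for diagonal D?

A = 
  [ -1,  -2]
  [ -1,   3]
Yes

tr(A) = 2, det(A) = -5
Characteristic polynomial: λ² - tr(A)λ + det(A) = λ² - 2λ - 5
λ² - 2λ - 5 = 0  ⇒  λ = (2 ± √((-2)² - 4·(-5)))/2 = (2 ± √(24))/2
  = 1 + √6,  1 - √6
Eigenvalues: 1 + √6, 1 - √6  (≈ 3.449, -1.449)
The two irrational eigenvalues are distinct (simple), so each has alg. mult. = geom. mult. = 1.
Sum of geometric multiplicities equals n, so A has n independent eigenvectors.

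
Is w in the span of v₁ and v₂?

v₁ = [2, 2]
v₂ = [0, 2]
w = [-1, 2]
Yes

Form the augmented matrix and row-reduce:
[v₁|v₂|w] = 
  [  2,   0,  -1]
  [  2,   2,   2]
R2 → R2 - (1)·R1
REF = 
  [  2,   0,  -1]
  [  0,   2,   3]

No row of the form [0 0 | nonzero], so the system is consistent. Back-substitution gives c₁ = -1/2, c₂ = 3/2: w = (-1/2)·v₁ + (3/2)·v₂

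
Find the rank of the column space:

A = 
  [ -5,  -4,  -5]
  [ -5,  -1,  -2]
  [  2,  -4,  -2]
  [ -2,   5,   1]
Row reduce:
R2 → R2 - (1)·R1
R3 → R3 + (2/5)·R1
R4 → R4 - (2/5)·R1
R3 → R3 + (28/15)·R2
R4 → R4 - (11/5)·R2
R4 → R4 + (9/4)·R3
REF = 
  [ -5,  -4,  -5]
  [  0,   3,   3]
  [  0,   0, 8/5]
  [  0,   0,   0]
Pivot columns: 1, 2, 3 → 3 pivots.
dim(Col(A)) = number of pivot columns = 3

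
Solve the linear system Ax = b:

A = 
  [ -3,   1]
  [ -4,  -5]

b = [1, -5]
Row reduce the augmented matrix [A|b]:
R2 → R2 - (4/3)·R1
REF = 
  [   -3,     1,     1]
  [    0, -19/3, -19/3]

Back-substitution:
x₂ = (-19/3) / (-19/3) = 1
x₁ = (1 - (1)(1)) / (-3) = 0

x = [0, 1]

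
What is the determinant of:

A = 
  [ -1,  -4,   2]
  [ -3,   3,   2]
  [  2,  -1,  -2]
6

Cofactor expansion along row 1:
det(A) = (-1)·((3)(-2) - (2)(-1)) - (-4)·((-3)(-2) - (2)(2)) + (2)·((-3)(-1) - (3)(2))
  = (-1)(-4) - (-4)(2) + (2)(-3)
  = 6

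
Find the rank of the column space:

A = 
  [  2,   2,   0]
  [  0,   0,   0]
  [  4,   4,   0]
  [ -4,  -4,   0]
Row reduce:
R3 → R3 - (2)·R1
R4 → R4 + (2)·R1
REF = 
  [  2,   2,   0]
  [  0,   0,   0]
  [  0,   0,   0]
  [  0,   0,   0]
Pivot columns: 1 → 1 pivot.
dim(Col(A)) = number of pivot columns = 1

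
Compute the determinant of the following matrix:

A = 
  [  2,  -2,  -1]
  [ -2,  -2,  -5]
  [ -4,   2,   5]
-48

Cofactor expansion along row 1:
det(A) = (2)·((-2)(5) - (-5)(2)) - (-2)·((-2)(5) - (-5)(-4)) + (-1)·((-2)(2) - (-2)(-4))
  = (2)(0) - (-2)(-30) + (-1)(-12)
  = -48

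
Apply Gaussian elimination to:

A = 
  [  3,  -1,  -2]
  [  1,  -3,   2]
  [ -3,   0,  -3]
Row operations:
R2 → R2 - (1/3)·R1
R3 → R3 + (1)·R1
R3 → R3 - (3/8)·R2

Resulting echelon form:
REF = 
  [   3,   -1,   -2]
  [   0, -8/3,  8/3]
  [   0,    0,   -6]

Rank = 3 (number of non-zero pivot rows).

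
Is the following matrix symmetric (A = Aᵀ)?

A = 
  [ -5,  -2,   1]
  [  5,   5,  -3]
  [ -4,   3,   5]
No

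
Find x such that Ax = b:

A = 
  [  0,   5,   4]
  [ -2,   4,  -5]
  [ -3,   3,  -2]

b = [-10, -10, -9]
Row reduce the augmented matrix [A|b]:
Swap R1 ↔ R2
R3 → R3 - (3/2)·R1
R3 → R3 + (3/5)·R2
REF = 
  [   -2,     4,    -5,   -10]
  [    0,     5,     4,   -10]
  [    0,     0, 79/10,     0]

Back-substitution:
x₃ = 0 / (79/10) = 0
x₂ = (-10 - (4)(0)) / 5 = -2
x₁ = (-10 - (4)(-2) - (-5)(0)) / (-2) = 1

x = [1, -2, 0]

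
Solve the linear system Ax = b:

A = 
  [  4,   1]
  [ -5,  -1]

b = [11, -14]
x = [3, -1]

Row reduce the augmented matrix [A|b]:
R2 → R2 + (5/4)·R1
REF = 
  [   4,    1,   11]
  [   0,  1/4, -1/4]

Back-substitution:
x₂ = (-1/4) / (1/4) = -1
x₁ = (11 - (1)(-1)) / 4 = 3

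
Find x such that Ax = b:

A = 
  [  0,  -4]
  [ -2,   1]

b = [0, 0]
x = [0, 0]

Row reduce the augmented matrix [A|b]:
Swap R1 ↔ R2
REF = 
  [ -2,   1,   0]
  [  0,  -4,   0]

Back-substitution:
x₂ = 0 / (-4) = 0
x₁ = (0 - (1)(0)) / (-2) = 0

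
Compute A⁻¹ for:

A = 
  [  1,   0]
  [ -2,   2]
det(A) = (1)(2) - (0)(-2) = 2
For a 2×2 matrix, A⁻¹ = (1/det(A)) · [[d, -b], [-c, a]]
    = (1/2) · [[2, 0], [2, 1]]

A⁻¹ = 
  [  1,   0]
  [  1, 1/2]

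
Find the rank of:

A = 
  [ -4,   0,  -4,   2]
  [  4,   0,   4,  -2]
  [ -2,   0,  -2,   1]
Row reduce:
R2 → R2 + (1)·R1
R3 → R3 - (1/2)·R1
REF = 
  [ -4,   0,  -4,   2]
  [  0,   0,   0,   0]
  [  0,   0,   0,   0]
Pivot columns: 1 → 1 pivot.

rank(A) = 1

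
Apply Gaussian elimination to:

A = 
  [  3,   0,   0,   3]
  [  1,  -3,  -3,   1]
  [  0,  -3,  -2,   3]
Row operations:
R2 → R2 - (1/3)·R1
R3 → R3 - (1)·R2

Resulting echelon form:
REF = 
  [  3,   0,   0,   3]
  [  0,  -3,  -3,   0]
  [  0,   0,   1,   3]

Rank = 3 (number of non-zero pivot rows).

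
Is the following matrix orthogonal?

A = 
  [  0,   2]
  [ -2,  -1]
No

AᵀA = 
  [  4,   2]
  [  2,   5]
≠ I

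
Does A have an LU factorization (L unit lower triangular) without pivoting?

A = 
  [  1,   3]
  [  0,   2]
Yes.
A[1,1] = 1 ≠ 0, so Gaussian elimination proceeds without a row swap: multiplier ℓ₂₁ = (0)/(1) = 0, and U[2,2] = 2 - (0)(3) = 2.
L = 
  [  1,   0]
  [  0,   1]
U = 
  [  1,   3]
  [  0,   2]
Check row 2 of LU: [(0)(1), (0)(3) + 2] = [0, 2] = row 2 of A ✓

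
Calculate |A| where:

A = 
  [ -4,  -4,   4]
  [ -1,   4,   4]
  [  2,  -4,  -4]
Cofactor expansion along row 1:
det(A) = (-4)·((4)(-4) - (4)(-4)) - (-4)·((-1)(-4) - (4)(2)) + (4)·((-1)(-4) - (4)(2))
  = (-4)(0) - (-4)(-4) + (4)(-4)
  = -32

det(A) = -32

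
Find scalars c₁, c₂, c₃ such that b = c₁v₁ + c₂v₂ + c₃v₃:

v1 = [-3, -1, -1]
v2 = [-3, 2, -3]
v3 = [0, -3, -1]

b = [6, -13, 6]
c1 = 1, c2 = -3, c3 = 2

b = 1·v1 + -3·v2 + 2·v3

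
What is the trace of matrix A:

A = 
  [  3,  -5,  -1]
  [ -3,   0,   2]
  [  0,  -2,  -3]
0

tr(A) = 3 + 0 + -3 = 0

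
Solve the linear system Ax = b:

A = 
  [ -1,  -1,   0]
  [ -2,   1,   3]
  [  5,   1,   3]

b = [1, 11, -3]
Row reduce the augmented matrix [A|b]:
R2 → R2 - (2)·R1
R3 → R3 + (5)·R1
R3 → R3 + (4/3)·R2
REF = 
  [ -1,  -1,   0,   1]
  [  0,   3,   3,   9]
  [  0,   0,   7,  14]

Back-substitution:
x₃ = 14 / 7 = 2
x₂ = (9 - (3)(2)) / 3 = 1
x₁ = (1 - (-1)(1) - (0)(2)) / (-1) = -2

x = [-2, 1, 2]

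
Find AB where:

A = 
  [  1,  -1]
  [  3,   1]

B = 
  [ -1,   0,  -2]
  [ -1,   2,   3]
AB = 
  [  0,  -2,  -5]
  [ -4,   2,  -3]

A is 2×2 and B is 2×3, so AB is 2×3. Each entry is (row of A)·(column of B):
AB[1,1] = (1)(-1) + (-1)(-1) = 0
AB[1,2] = (1)(0) + (-1)(2) = -2
AB[1,3] = (1)(-2) + (-1)(3) = -5
AB[2,1] = (3)(-1) + (1)(-1) = -4
AB[2,2] = (3)(0) + (1)(2) = 2
AB[2,3] = (3)(-2) + (1)(3) = -3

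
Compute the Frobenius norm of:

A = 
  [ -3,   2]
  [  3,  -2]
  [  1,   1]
||A||_F = 5.292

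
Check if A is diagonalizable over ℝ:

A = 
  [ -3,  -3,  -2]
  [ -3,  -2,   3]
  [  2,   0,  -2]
No

Characteristic polynomial: det(λI - A) = λ³ + 7λ² + 11λ + 20
By the rational root theorem any rational root is an integer dividing 20; none of those is a root, so p(λ) has no rational roots and hence (being an irreducible cubic) no repeated roots.
Discriminant of the cubic: Δ = -9915
Δ < 0 ⇒ one real eigenvalue and a complex-conjugate pair: λ ≈ -5.684, -0.6581 + 1.757i, -0.6581 - 1.757i
Has complex eigenvalues (not diagonalizable over ℝ).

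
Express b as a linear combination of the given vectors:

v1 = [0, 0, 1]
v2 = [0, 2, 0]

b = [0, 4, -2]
c1 = -2, c2 = 2

b = -2·v1 + 2·v2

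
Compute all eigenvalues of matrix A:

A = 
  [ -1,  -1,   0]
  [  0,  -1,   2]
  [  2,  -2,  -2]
Characteristic polynomial: det(λI - A) = λ³ + 4λ² + 9λ + 10
Testing integer divisors of the constant term: p(-2) = 0, so (λ + 2) is a factor:
p(λ) = (λ + 2)(λ² + 2λ + 5)
λ² + 2λ + 5 = 0  ⇒  λ = (-2 ± √((2)² - 4·(5)))/2 = (-2 ± √(-16))/2
  = -1 + 2i,  -1 - 2i

λ = -2, -1 + 2i, -1 - 2i  (≈ -2, -1 + 2i, -1 - 2i)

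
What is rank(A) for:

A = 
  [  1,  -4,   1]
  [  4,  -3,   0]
Row reduce:
R2 → R2 - (4)·R1
REF = 
  [  1,  -4,   1]
  [  0,  13,  -4]
Pivot columns: 1, 2 → 2 pivots.

rank(A) = 2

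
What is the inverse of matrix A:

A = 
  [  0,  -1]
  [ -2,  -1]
det(A) = (0)(-1) - (-1)(-2) = -2
For a 2×2 matrix, A⁻¹ = (1/det(A)) · [[d, -b], [-c, a]]
    = (-1/2) · [[-1, 1], [2, 0]]

A⁻¹ = 
  [ 1/2, -1/2]
  [  -1,    0]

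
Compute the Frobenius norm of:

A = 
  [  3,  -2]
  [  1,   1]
||A||_F = 3.873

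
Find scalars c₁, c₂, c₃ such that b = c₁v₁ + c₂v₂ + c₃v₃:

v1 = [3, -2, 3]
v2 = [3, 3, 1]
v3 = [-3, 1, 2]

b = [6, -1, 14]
c1 = 3, c2 = 1, c3 = 2

b = 3·v1 + 1·v2 + 2·v3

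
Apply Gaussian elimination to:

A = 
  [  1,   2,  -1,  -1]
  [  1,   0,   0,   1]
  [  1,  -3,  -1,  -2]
Row operations:
R2 → R2 - (1)·R1
R3 → R3 - (1)·R1
R3 → R3 - (5/2)·R2

Resulting echelon form:
REF = 
  [   1,    2,   -1,   -1]
  [   0,   -2,    1,    2]
  [   0,    0, -5/2,   -6]

Rank = 3 (number of non-zero pivot rows).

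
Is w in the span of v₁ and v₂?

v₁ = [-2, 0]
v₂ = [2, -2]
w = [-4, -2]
Yes

Form the augmented matrix and row-reduce:
[v₁|v₂|w] = 
  [ -2,   2,  -4]
  [  0,  -2,  -2]
(already in echelon form — no row operations needed)

No row of the form [0 0 | nonzero], so the system is consistent. Back-substitution gives c₁ = 3, c₂ = 1: w = (3)·v₁ + (1)·v₂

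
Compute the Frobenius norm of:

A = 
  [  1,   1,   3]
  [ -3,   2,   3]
||A||_F = 5.745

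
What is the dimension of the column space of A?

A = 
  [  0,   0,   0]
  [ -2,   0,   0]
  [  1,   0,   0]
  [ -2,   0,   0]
Row reduce:
Swap R1 ↔ R2
R3 → R3 + (1/2)·R1
R4 → R4 - (1)·R1
REF = 
  [ -2,   0,   0]
  [  0,   0,   0]
  [  0,   0,   0]
  [  0,   0,   0]
Pivot columns: 1 → 1 pivot.
dim(Col(A)) = number of pivot columns = 1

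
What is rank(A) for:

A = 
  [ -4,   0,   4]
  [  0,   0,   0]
rank(A) = 1

Row reduce:
(no row operations needed)
REF = 
  [ -4,   0,   4]
  [  0,   0,   0]
Pivot columns: 1 → 1 pivot.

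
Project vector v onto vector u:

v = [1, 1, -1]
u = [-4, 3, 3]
v·u = (1)(-4) + (1)(3) + (-1)(3) = -4
u·u = (-4)² + (3)² + (3)² = 34
proj_u(v) = (v·u / u·u) × u = (-4/34) × u = (-2/17) × u

proj_u(v) = [8/17, -6/17, -6/17]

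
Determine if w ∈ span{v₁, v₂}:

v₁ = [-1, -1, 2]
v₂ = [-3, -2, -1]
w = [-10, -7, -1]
Yes

Form the augmented matrix and row-reduce:
[v₁|v₂|w] = 
  [ -1,  -3, -10]
  [ -1,  -2,  -7]
  [  2,  -1,  -1]
R2 → R2 - (1)·R1
R3 → R3 + (2)·R1
R3 → R3 + (7)·R2
REF = 
  [ -1,  -3, -10]
  [  0,   1,   3]
  [  0,   0,   0]

No row of the form [0 0 | nonzero], so the system is consistent. Back-substitution gives c₁ = 1, c₂ = 3: w = (1)·v₁ + (3)·v₂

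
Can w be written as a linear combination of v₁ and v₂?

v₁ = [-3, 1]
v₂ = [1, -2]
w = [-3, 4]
Yes

Form the augmented matrix and row-reduce:
[v₁|v₂|w] = 
  [ -3,   1,  -3]
  [  1,  -2,   4]
R2 → R2 + (1/3)·R1
REF = 
  [  -3,    1,   -3]
  [   0, -5/3,    3]

No row of the form [0 0 | nonzero], so the system is consistent. Back-substitution gives c₁ = 2/5, c₂ = -9/5: w = (2/5)·v₁ + (-9/5)·v₂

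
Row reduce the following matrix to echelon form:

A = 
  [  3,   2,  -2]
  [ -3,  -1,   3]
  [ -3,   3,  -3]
Row operations:
R2 → R2 + (1)·R1
R3 → R3 + (1)·R1
R3 → R3 - (5)·R2

Resulting echelon form:
REF = 
  [  3,   2,  -2]
  [  0,   1,   1]
  [  0,   0, -10]

Rank = 3 (number of non-zero pivot rows).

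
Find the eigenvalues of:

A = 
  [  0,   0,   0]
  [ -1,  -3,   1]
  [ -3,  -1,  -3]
Characteristic polynomial: det(λI - A) = λ³ + 6λ² + 10λ
The constant term is 0, so λ = 0 is a root: p(λ) = λ(λ² + 6λ + 10)
λ² + 6λ + 10 = 0  ⇒  λ = (-6 ± √((6)² - 4·(10)))/2 = (-6 ± √(-4))/2
  = -3 + i,  -3 - i

λ = 0, -3 + i, -3 - i  (≈ 0, -3 + 1i, -3 - 1i)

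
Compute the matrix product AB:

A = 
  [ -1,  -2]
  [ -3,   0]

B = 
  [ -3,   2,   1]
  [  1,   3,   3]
AB = 
  [  1,  -8,  -7]
  [  9,  -6,  -3]

A is 2×2 and B is 2×3, so AB is 2×3. Each entry is (row of A)·(column of B):
AB[1,1] = (-1)(-3) + (-2)(1) = 1
AB[1,2] = (-1)(2) + (-2)(3) = -8
AB[1,3] = (-1)(1) + (-2)(3) = -7
AB[2,1] = (-3)(-3) + (0)(1) = 9
AB[2,2] = (-3)(2) + (0)(3) = -6
AB[2,3] = (-3)(1) + (0)(3) = -3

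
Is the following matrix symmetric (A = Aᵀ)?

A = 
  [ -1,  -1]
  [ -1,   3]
Yes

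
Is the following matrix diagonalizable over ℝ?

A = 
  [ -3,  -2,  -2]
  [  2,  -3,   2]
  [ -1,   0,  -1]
No

Characteristic polynomial: det(λI - A) = λ³ + 7λ² + 17λ + 3
By the rational root theorem any rational root is an integer dividing 3; none of those is a root, so p(λ) has no rational roots and hence (being an irreducible cubic) no repeated roots.
Discriminant of the cubic: Δ = -3424
Δ < 0 ⇒ one real eigenvalue and a complex-conjugate pair: λ ≈ -3.404 + 2.027i, -3.404 - 2.027i, -0.1911
Has complex eigenvalues (not diagonalizable over ℝ).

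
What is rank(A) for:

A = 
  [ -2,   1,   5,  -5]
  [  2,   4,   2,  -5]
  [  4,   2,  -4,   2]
rank(A) = 3

Row reduce:
R2 → R2 + (1)·R1
R3 → R3 + (2)·R1
R3 → R3 - (4/5)·R2
REF = 
  [ -2,   1,   5,  -5]
  [  0,   5,   7, -10]
  [  0,   0, 2/5,   0]
Pivot columns: 1, 2, 3 → 3 pivots.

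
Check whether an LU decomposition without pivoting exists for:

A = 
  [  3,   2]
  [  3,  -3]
Yes.
A[1,1] = 3 ≠ 0, so Gaussian elimination proceeds without a row swap: multiplier ℓ₂₁ = (3)/(3) = 1, and U[2,2] = -3 - (1)(2) = -5.
L = 
  [  1,   0]
  [  1,   1]
U = 
  [  3,   2]
  [  0,  -5]
Check row 2 of LU: [(1)(3), (1)(2) + (-5)] = [3, -3] = row 2 of A ✓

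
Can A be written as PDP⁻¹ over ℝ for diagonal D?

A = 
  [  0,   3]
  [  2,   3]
Yes

tr(A) = 3, det(A) = -6
Characteristic polynomial: λ² - tr(A)λ + det(A) = λ² - 3λ - 6
λ² - 3λ - 6 = 0  ⇒  λ = (3 ± √((-3)² - 4·(-6)))/2 = (3 ± √(33))/2
  = (3 + √33)/2,  (3 - √33)/2
Eigenvalues: (3 + √33)/2, (3 - √33)/2  (≈ 4.372, -1.372)
The two irrational eigenvalues are distinct (simple), so each has alg. mult. = geom. mult. = 1.
Sum of geometric multiplicities equals n, so A has n independent eigenvectors.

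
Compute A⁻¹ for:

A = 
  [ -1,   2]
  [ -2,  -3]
det(A) = (-1)(-3) - (2)(-2) = 7
For a 2×2 matrix, A⁻¹ = (1/det(A)) · [[d, -b], [-c, a]]
    = (1/7) · [[-3, -2], [2, -1]]

A⁻¹ = 
  [-3/7, -2/7]
  [ 2/7, -1/7]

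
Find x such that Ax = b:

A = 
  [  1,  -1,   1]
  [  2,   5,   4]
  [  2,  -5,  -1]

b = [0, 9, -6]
Row reduce the augmented matrix [A|b]:
R2 → R2 - (2)·R1
R3 → R3 - (2)·R1
R3 → R3 + (3/7)·R2
REF = 
  [    1,    -1,     1,     0]
  [    0,     7,     2,     9]
  [    0,     0, -15/7, -15/7]

Back-substitution:
x₃ = (-15/7) / (-15/7) = 1
x₂ = (9 - (2)(1)) / 7 = 1
x₁ = (0 - (-1)(1) - (1)(1)) / 1 = 0

x = [0, 1, 1]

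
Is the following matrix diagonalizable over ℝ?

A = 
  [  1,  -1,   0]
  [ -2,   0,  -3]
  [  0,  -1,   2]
Yes

Characteristic polynomial: det(λI - A) = λ³ - 3λ² - 3λ + 7
By the rational root theorem any rational root is an integer dividing 7; none of those is a root, so p(λ) has no rational roots and hence (being an irreducible cubic) no repeated roots.
Discriminant of the cubic: Δ = 756
Δ > 0 ⇒ three distinct real eigenvalues: λ ≈ -1.602, 1.34, 3.262
Three distinct real eigenvalues, so A has 3 independent eigenvectors.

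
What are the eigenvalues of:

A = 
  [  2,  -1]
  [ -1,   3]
tr(A) = 5, det(A) = 5
Characteristic polynomial: λ² - tr(A)λ + det(A) = λ² - 5λ + 5
λ² - 5λ + 5 = 0  ⇒  λ = (5 ± √((-5)² - 4·(5)))/2 = (5 ± √(5))/2
  = (5 + √5)/2,  (5 - √5)/2

λ = (5 + √5)/2, (5 - √5)/2  (≈ 3.618, 1.382)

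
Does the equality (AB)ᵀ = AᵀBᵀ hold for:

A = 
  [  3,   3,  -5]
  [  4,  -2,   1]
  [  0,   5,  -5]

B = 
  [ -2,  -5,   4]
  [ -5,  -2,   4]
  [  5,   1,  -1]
No

(AB)ᵀ = 
  [-46,   7, -50]
  [-26, -15, -15]
  [ 29,   7,  25]

AᵀBᵀ = 
  [-26, -23,  19]
  [ 24,   9,   8]
  [-15,   3, -19]

The two matrices differ, so (AB)ᵀ ≠ AᵀBᵀ in general. The correct identity is (AB)ᵀ = BᵀAᵀ.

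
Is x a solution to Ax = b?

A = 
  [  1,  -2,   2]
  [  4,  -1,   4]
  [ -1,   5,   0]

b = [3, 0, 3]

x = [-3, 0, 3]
Yes

Ax = [3, 0, 3] = b ✓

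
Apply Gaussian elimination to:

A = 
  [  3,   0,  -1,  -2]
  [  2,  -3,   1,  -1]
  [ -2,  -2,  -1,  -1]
Row operations:
R2 → R2 - (2/3)·R1
R3 → R3 + (2/3)·R1
R3 → R3 - (2/3)·R2

Resulting echelon form:
REF = 
  [    3,     0,    -1,    -2]
  [    0,    -3,   5/3,   1/3]
  [    0,     0, -25/9, -23/9]

Rank = 3 (number of non-zero pivot rows).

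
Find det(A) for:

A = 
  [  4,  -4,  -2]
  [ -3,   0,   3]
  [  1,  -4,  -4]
60

Cofactor expansion along row 1:
det(A) = (4)·((0)(-4) - (3)(-4)) - (-4)·((-3)(-4) - (3)(1)) + (-2)·((-3)(-4) - (0)(1))
  = (4)(12) - (-4)(9) + (-2)(12)
  = 60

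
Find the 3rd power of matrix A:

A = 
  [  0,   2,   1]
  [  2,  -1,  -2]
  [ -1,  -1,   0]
A² = A·A:
A²[1,1] = (0)(0) + (2)(2) + (1)(-1) = 3
A²[1,2] = (0)(2) + (2)(-1) + (1)(-1) = -3
A²[1,3] = (0)(1) + (2)(-2) + (1)(0) = -4
A²[2,1] = (2)(0) + (-1)(2) + (-2)(-1) = 0
A²[2,2] = (2)(2) + (-1)(-1) + (-2)(-1) = 7
A²[2,3] = (2)(1) + (-1)(-2) + (-2)(0) = 4
A²[3,1] = (-1)(0) + (-1)(2) + (0)(-1) = -2
A²[3,2] = (-1)(2) + (-1)(-1) + (0)(-1) = -1
A²[3,3] = (-1)(1) + (-1)(-2) + (0)(0) = 1
A² = 
  [  3,  -3,  -4]
  [  0,   7,   4]
  [ -2,  -1,   1]

A^3 = A^2·A:
A^3[1,1] = (3)(0) + (-3)(2) + (-4)(-1) = -2
A^3[1,2] = (3)(2) + (-3)(-1) + (-4)(-1) = 13
A^3[1,3] = (3)(1) + (-3)(-2) + (-4)(0) = 9
A^3[2,1] = (0)(0) + (7)(2) + (4)(-1) = 10
A^3[2,2] = (0)(2) + (7)(-1) + (4)(-1) = -11
A^3[2,3] = (0)(1) + (7)(-2) + (4)(0) = -14
A^3[3,1] = (-2)(0) + (-1)(2) + (1)(-1) = -3
A^3[3,2] = (-2)(2) + (-1)(-1) + (1)(-1) = -4
A^3[3,3] = (-2)(1) + (-1)(-2) + (1)(0) = 0
A^3 = 
  [ -2,  13,   9]
  [ 10, -11, -14]
  [ -3,  -4,   0]

Therefore
A^3 = 
  [ -2,  13,   9]
  [ 10, -11, -14]
  [ -3,  -4,   0]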